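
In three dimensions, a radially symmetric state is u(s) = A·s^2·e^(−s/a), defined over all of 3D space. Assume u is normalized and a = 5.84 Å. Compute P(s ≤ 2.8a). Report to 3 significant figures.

Integrate the radial probability density 4πs²|u|² over s ≤ 2.8a.
Normalization gives A² = 1/(45·π·a^7/2).
In terms of t = s/a (A², 4π and the length scale all cancel between numerator and denominator), P = [∫_{0}^{2.8} t^6·e^(-2·t) dt] / [∫_{0}^{∞} t^6·e^(-2·t) dt].
With ∫ t^6·e^(-2·t) dt = -(4·t^6 + 12·t^5 + 30·t^4 + 60·t^3 + 90·t^2 + 90·t + 45)·e^(-2·t)/8 + C, the region integral is ≈ 1.8548 and the full one is 45/8.
This evaluates to P = 0.3297.

P ≈ 0.330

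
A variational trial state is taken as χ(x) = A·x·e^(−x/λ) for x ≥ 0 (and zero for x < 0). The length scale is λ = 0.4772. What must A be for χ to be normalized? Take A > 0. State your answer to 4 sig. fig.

We need A² ∫|f|² dx = 1, taking the integral from 0 to ∞.
The integral (without the A² prefactor) comes out to λ^3/4.
Setting this equal to 1 gives A² = 1/(λ^3/4).
Substituting λ = 0.4772 gives A² = 36.809, so A = 6.0671.

A ≈ 6.067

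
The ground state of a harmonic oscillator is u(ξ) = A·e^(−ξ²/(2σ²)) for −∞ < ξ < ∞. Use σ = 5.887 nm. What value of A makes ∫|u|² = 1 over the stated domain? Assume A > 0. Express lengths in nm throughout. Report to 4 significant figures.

The normalization condition is ∫|u|² dξ = 1 from −∞ to ∞.
With u = A·e^(−ξ²/(2σ²)), the integral evaluates to A²·[√(π)·σ].
So A² = (√(π)·σ)^(−1).
Substituting σ = 5.887 gives A² = 0.095837, so A = 0.30957.

A ≈ 0.3096 nm^(-1/2)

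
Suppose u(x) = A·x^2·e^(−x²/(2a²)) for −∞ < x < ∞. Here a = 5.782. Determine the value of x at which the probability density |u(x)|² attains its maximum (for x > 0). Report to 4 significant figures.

x ≈ 8.177

Set d/dx [|u(x)|²] = 0 and solve for x > 0.
This gives x = √(2)·a.
With a = 5.782, the value of x > 0 at which the probability density is greatest is 8.1770.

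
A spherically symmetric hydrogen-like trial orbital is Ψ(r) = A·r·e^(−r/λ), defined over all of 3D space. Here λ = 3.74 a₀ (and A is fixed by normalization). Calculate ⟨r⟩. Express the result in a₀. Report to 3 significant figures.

⟨r⟩ = ∫ r |Ψ|² 4πr² dr over the full domain.
Evaluating both integrals, ⟨r⟩ = 5·λ/2.
With λ = 3.74, ⟨r⟩ = 9.350.

⟨r⟩ ≈ 9.35 a₀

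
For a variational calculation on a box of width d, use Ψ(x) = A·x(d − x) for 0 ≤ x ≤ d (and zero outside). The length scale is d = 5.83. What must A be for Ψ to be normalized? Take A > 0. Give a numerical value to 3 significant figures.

A ≈ 0.0667

The normalization condition is ∫|Ψ|² dx = 1 from 0 to d.
Expanding the polynomial and integrating term by term, the integral (without the A² prefactor) comes out to d^5/30.
Setting this equal to 1 gives A² = 1/(d^5/30).
With d = 5.83: A² = 0.004454 and A = 0.06674.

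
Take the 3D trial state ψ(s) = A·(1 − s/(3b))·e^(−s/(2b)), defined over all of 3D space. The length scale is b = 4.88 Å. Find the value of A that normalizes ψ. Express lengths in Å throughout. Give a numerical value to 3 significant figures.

Normalization requires ∫|ψ|² 4πs² ds = 1, integrated from 0 to ∞.
With ∫₀^∞ s^4 e^(−αs) ds = 4!/α^5, carrying out the integral gives A² · 8·π·b^3/3.
Hence A² = 1/[8·π·b^3/3].
With b = 4.88: A² = 0.001027 and A = 0.03205.

A ≈ 0.0320 Å^(-3/2)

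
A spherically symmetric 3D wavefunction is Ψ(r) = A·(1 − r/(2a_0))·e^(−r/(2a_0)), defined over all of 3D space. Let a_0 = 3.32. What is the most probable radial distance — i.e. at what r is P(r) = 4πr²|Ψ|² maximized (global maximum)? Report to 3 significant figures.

r ≈ 17.4

Set d/dr [P(r) = 4πr²|Ψ|²] = 0 and solve for r > 0.
This gives r = a_0·(√(5) + 3).
With a_0 = 3.32, the most probable radial distance is 17.38.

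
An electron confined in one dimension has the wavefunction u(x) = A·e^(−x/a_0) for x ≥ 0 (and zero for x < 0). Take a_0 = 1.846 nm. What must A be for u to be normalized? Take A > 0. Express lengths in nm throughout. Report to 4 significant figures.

The normalization condition is ∫|u|² dx = 1 from 0 to ∞.
Recall ∫₀^∞ x^m e^(−x/β) dx = m!·β^(m+1), ∫|u|² dx = A²·(a_0/2).
With a_0 = 1.846: A² = 1.0834 and A = 1.0409.

A ≈ 1.041 nm^(-1/2)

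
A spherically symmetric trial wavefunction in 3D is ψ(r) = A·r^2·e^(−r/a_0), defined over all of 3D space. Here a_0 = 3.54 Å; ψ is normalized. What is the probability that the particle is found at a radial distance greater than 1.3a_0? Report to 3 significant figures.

Integrate the radial probability density 4πr²|ψ|² over r > 1.3a_0.
Normalization gives A² = 1/(45·π·a_0^7/2).
Let u = r/a_0; then A², 4π and the length scale all cancel, so P = ∫_{1.3}^{∞} u^6·e^(-2·u) du ÷ ∫_{0}^{∞} u^6·e^(-2·u) du.
With ∫ u^6·e^(-2·u) du = -(4·u^6 + 12·u^5 + 30·u^4 + 60·u^3 + 90·u^2 + 90·u + 45)·e^(-2·u)/8 + C, the region integral is ≈ 5.5284 and the full one is 45/8.
Taking the ratio yields P = 0.9828.

P ≈ 0.983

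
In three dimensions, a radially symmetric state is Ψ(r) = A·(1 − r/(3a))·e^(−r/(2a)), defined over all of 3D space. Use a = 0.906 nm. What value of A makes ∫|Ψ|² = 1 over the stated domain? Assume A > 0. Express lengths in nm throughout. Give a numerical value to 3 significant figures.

A ≈ 0.401 nm^(-3/2)

The normalization condition is ∫|Ψ|² 4πr² dr = 1 from 0 to ∞.
In 3D with spherical symmetry the volume element is 4πr² dr.
The integral (without the A² prefactor) comes out to 8·π·a^3/3.
Hence A² = 1/[8·π·a^3/3].
Plugging in a = 0.906 yields A = 0.4006.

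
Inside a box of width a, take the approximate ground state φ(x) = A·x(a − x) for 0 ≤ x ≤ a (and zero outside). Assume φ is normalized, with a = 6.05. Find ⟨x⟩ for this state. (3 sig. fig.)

⟨x⟩ ≈ 3.03

The expectation value is the |φ|²-weighted average of x: ∫ x|φ|² dx.
Expanding the polynomial and integrating term by term, evaluating both integrals, ⟨x⟩ = a/2.
With a = 6.05, ⟨x⟩ = 3.025.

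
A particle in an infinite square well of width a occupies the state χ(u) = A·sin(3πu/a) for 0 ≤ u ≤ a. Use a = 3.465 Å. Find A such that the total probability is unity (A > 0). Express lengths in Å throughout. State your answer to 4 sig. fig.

A ≈ 0.7597 Å^(-1/2)

Normalization requires ∫|χ|² du = 1, integrated from 0 to a.
The integral (without the A² prefactor) comes out to a/2.
Setting this equal to 1 gives A² = 1/(a/2).
Plugging in a = 3.465 yields A = 0.75974.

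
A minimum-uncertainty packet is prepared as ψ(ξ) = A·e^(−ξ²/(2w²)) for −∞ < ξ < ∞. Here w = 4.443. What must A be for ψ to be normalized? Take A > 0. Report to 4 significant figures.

A ≈ 0.3563

The normalization condition is ∫|ψ|² dξ = 1 from −∞ to ∞.
With ∫_{−∞}^{∞} ξ^(2m) e^(−αξ²) dξ = (2m−1)!!·√π / (2^m α^(m+1/2)), the integral (without the A² prefactor) comes out to √(π)·w.
Hence A² = 1/[√(π)·w].
Substituting w = 4.443 gives A² = 0.12698, so A = 0.35635.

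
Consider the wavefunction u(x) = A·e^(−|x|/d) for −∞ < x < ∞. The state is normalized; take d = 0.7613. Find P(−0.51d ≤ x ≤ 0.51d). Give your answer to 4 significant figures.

P ≈ 0.6394

The probability is P = ∫ |u|² dx over [−0.51d, 0.51d].
The normalization integral ∫|u|²dx over the whole domain equals d·A², and A² cancels in the ratio.
By symmetry take twice the x ≥ 0 contribution in numerator and denominator; the 2's cancel. Let t = x/d; then A² and the length scale cancel, so P = ∫_{0}^{0.51} e^(-2·t) dt ÷ ∫_{0}^{∞} e^(-2·t) dt.
Using ∫ e^(-2·t) dt = -e^(-2·t)/2, the numerator is 1/2 - e^(-51/50)/2 and the denominator is 1/2.
Taking the ratio, P = 0.63941.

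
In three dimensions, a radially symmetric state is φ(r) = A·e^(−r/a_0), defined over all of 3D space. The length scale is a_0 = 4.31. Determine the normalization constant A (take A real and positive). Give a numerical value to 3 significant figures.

Require ∫ |φ|² 4πr² dr = 1 over the whole domain.
The integral (without the A² prefactor) comes out to π·a_0^3.
With a_0 = 4.31: A² = 0.003976 and A = 0.06305.

A ≈ 0.0631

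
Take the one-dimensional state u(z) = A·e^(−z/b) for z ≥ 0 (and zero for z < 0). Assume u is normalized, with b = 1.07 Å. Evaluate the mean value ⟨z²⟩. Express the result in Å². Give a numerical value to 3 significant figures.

⟨z^2⟩ ≈ 0.572 Å^2

The expectation value is the |u|²-weighted average of z^2: ∫ z^2|u|² dz.
Since the A² factors cancel between numerator and denominator, ⟨z²⟩ = b^2/2.
Putting b = 1.07 gives 0.5725.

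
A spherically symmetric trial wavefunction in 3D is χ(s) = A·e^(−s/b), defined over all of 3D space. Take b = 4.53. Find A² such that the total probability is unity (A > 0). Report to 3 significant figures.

We need A² ∫|f|² 4πs² ds = 1, taking the integral from 0 to ∞.
The angular integral contributes 4π, leaving ∫₀^∞ s²|χ|² ds.
Recall ∫₀^∞ s^m e^(−s/β) ds = m!·β^(m+1), the integral (without the A² prefactor) comes out to π·b^3.
Setting this equal to 1 gives A² = 1/(π·b^3).
Substituting b = 4.53 gives A² = 0.003424, so A = 0.05852.

A^2 ≈ 0.00342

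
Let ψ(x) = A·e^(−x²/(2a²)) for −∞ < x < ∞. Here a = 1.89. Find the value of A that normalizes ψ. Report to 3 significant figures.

A ≈ 0.546

The normalization condition is ∫|ψ|² dx = 1 from −∞ to ∞.
Using the Gaussian integral ∫_{−∞}^{∞} e^(−αx²) dx = √(π/α), ∫|ψ|² dx = A²·(√(π)·a).
Hence A² = 1/[√(π)·a].
Substituting a = 1.89 gives A² = 0.2985, so A = 0.5464.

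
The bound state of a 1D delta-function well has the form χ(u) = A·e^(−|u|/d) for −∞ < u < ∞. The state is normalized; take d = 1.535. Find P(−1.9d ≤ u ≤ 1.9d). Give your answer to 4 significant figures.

|χ|² is the probability density, so P = ∫_{−1.9d}^{1.9d} |χ|² du.
Since A² = 1/(d), this is the region integral divided by the full normalization integral.
Both integrals are even about u = 0, so only the u ≥ 0 halves are needed (the factors of 2 cancel). In terms of t = u/d (A² and the length scale cancel between numerator and denominator), P = [∫_{0}^{1.9} e^(-2·t) dt] / [∫_{0}^{∞} e^(-2·t) dt].
With ∫ e^(-2·t) dt = -e^(-2·t)/2 + C, the region integral is 1/2 - e^(-19/5)/2 and the full one is 1/2.
Taking the ratio, P = 0.97763.

P ≈ 0.9776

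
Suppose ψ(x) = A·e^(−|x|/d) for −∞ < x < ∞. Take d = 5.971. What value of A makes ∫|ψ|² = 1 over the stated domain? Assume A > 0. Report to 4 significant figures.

A ≈ 0.4092

Normalization requires ∫|ψ|² dx = 1, integrated from −∞ to ∞.
Carrying out the integral gives A² · d.
Hence A² = 1/[d].
Plugging in d = 5.971 yields A = 0.40924.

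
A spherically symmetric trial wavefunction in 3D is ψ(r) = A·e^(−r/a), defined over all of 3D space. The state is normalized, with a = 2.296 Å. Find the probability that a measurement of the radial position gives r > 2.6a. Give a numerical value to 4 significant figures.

P ≈ 0.1088

With dV = 4πr²dr, the probability is ∫|ψ|² dV over r > 2.6a.
A² is fixed by ∫₀^∞ 4πr²|ψ|² dr = 1, i.e. A² = (π·a^3)^(−1).
In terms of u = r/a (A², 4π and the length scale all cancel between numerator and denominator), P = [∫_{2.6}^{∞} u^2·e^(-2·u) du] / [∫_{0}^{∞} u^2·e^(-2·u) du].
An antiderivative of u^2·e^(-2·u) is -(2·u^2 + 2·u + 1)·e^(-2·u)/4; evaluating from 2.6 to ∞ gives 493·e^(-26/5)/100, while the full integral is 1/4.
Taking the ratio yields P = 0.10879.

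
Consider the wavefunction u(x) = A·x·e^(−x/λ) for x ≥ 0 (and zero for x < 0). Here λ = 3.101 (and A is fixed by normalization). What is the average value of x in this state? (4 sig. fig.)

⟨x⟩ ≈ 4.652

The expectation value is the |u|²-weighted average of x: ∫ x|u|² dx.
Using ∫₀^∞ xⁿ e^(−αx) dx = n!/αⁿ⁺¹, since the A² factors cancel between numerator and denominator, ⟨x⟩ = 3·λ/2.
With λ = 3.101, ⟨x⟩ = 4.6515.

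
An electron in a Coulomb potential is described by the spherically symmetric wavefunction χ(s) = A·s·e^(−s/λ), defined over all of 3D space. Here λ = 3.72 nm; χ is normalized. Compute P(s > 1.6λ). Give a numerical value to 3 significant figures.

Integrate the radial probability density 4πs²|χ|² over s > 1.6λ.
The full normalization integral is A²·[3·π·λ^5] = 1, fixing A².
In terms of u = s/λ (A², 4π and the length scale all cancel between numerator and denominator), P = [∫_{1.6}^{∞} u^4·e^(-2·u) du] / [∫_{0}^{∞} u^4·e^(-2·u) du].
With ∫ u^4·e^(-2·u) du = -(u^4/2 + u^3 + 3·u^2/2 + 3·u/2 + 3/4)·e^(-2·u) + C, the region integral is ≈ 0.58546 and the full one is 3/4.
Taking the ratio yields P = 0.7806.

P ≈ 0.781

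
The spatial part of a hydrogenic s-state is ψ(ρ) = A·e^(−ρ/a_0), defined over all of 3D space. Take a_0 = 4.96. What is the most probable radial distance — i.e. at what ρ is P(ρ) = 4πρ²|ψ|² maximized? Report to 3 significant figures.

ρ ≈ 4.96

Differentiate P(ρ) = 4πρ²|ψ|² with respect to ρ and set to zero.
This gives ρ = a_0.
With a_0 = 4.96, the most probable radial distance is 4.960.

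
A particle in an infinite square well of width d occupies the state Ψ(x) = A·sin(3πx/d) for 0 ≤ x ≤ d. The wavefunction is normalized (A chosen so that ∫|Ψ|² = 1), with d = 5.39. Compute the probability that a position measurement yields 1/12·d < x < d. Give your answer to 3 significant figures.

P ≈ 0.970

The probability is P = ∫ |Ψ|² dx over [1/12·d, d].
With A² fixed by ∫|Ψ|² = 1, i.e. A² = (d/2)^(−1), substitute and integrate.
Substituting u = x/d, A² and the length scale cancel in the ratio: P = ∫_{1/12}^{1} sin(3·π·u)^2 du / ∫_{0}^{1} sin(3·π·u)^2 du.
An antiderivative of sin(3·π·u)^2 is u/2 - sin(6·π·u)/(12·π); evaluating from 1/12 to 1 gives 1/(12·π) + 11/24, while the full integral is 1/2.
Evaluating gives P = (2 + 11·π)/(12·π).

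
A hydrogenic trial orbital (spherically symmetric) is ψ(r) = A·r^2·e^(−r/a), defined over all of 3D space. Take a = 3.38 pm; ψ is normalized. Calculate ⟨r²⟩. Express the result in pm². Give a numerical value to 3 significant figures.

By definition ⟨r²⟩ = ∫ r^2 |ψ(r)|² 4πr² dr.
With ∫₀^∞ r^8 e^(−αr) dr = 8!/α^9, evaluating both integrals, ⟨r²⟩ = 14·a^2.
Putting a = 3.38 gives 159.9.

⟨r^2⟩ ≈ 160 pm^2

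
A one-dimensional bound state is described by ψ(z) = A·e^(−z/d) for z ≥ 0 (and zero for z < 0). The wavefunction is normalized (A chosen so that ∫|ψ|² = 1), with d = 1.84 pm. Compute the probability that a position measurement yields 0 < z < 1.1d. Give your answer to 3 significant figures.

The probability is P = ∫ |ψ|² dz over [0, 1.1d].
The normalization integral ∫|ψ|²dz over the whole domain equals d/2·A², and A² cancels in the ratio.
Substituting u = z/d, A² and the length scale cancel in the ratio: P = ∫_{0}^{1.1} e^(-2·u) du / ∫_{0}^{∞} e^(-2·u) du.
Using ∫ e^(-2·u) du = -e^(-2·u)/2, the numerator is 1/2 - e^(-11/5)/2 and the denominator is 1/2.
Evaluating gives P = 0.8892.

P ≈ 0.889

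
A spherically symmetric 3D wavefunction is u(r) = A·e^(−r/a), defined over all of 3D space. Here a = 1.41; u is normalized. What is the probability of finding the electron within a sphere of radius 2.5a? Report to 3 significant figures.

P = ∫ |u|² 4πr² dr over r ≤ 2.5a.
The full normalization integral is A²·[π·a^3] = 1, fixing A².
Substituting t = r/a, A², 4π and the length scale all cancel in the ratio: P = ∫_{0}^{2.5} t^2·e^(-2·t) dt / ∫_{0}^{∞} t^2·e^(-2·t) dt.
With ∫ t^2·e^(-2·t) dt = -(2·t^2 + 2·t + 1)·e^(-2·t)/4 + C, the region integral is 1/4 - 37·e^(-5)/8 and the full one is 1/4.
This evaluates to P = 0.8753.

P ≈ 0.875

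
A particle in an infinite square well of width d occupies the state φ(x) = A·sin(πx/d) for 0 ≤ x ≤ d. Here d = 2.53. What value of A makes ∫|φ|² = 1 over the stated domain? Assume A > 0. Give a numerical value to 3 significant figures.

The normalization condition is ∫|φ|² dx = 1 from 0 to d.
Using sin²θ = (1 − cos 2θ)/2, the integral (without the A² prefactor) comes out to d/2.
Substituting d = 2.53 gives A² = 0.7905, so A = 0.8891.

A ≈ 0.889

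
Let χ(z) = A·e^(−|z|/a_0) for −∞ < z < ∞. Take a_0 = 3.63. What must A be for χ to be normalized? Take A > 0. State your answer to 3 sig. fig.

Normalization requires ∫|χ|² dz = 1, integrated from −∞ to ∞.
Using ∫₀^∞ zⁿ e^(−αz) dz = n!/αⁿ⁺¹, the integral (without the A² prefactor) comes out to a_0.
So A² = (a_0)^(−1).
Substituting a_0 = 3.63 gives A² = 0.2755, so A = 0.5249.

A ≈ 0.525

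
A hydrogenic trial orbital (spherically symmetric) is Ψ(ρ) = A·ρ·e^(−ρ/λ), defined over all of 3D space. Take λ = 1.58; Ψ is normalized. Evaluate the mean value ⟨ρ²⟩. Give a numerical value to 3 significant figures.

⟨ρ^2⟩ ≈ 18.7

The expectation value is the |Ψ|²-weighted average of ρ^2: ∫ ρ^2|Ψ|² 4πρ² dρ.
Using ∫₀^∞ ρⁿ e^(−αρ) dρ = n!/αⁿ⁺¹, since the A² factors cancel between numerator and denominator, ⟨ρ²⟩ = 15·λ^2/2.
With λ = 1.58, ⟨ρ^2⟩ = 18.72.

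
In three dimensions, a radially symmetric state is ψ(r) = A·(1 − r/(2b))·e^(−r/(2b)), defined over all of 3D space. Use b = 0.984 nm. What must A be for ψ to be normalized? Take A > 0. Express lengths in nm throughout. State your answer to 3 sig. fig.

A ≈ 0.204 nm^(-3/2)

Require ∫ |ψ|² 4πr² dr = 1 over the whole domain.
Recall ∫₀^∞ r^m e^(−r/β) dr = m!·β^(m+1), ∫|ψ|² 4πr² dr = A²·(8·π·b^3).
So A² = (8·π·b^3)^(−1).
With b = 0.984: A² = 0.04176 and A = 0.2044.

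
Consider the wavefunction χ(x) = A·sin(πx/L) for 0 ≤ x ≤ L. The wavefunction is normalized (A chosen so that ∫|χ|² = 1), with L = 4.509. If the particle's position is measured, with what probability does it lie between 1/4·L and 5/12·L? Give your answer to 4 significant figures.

P ≈ 0.2462

The probability is P = ∫ |χ|² dx over [1/4·L, 5/12·L].
The normalization integral ∫|χ|²dx over the whole domain equals L/2·A², and A² cancels in the ratio.
In terms of u = x/L (A² and the length scale cancel between numerator and denominator), P = [∫_{1/4}^{5/12} sin(π·u)^2 du] / [∫_{0}^{1} sin(π·u)^2 du].
An antiderivative of sin(π·u)^2 is u/2 - sin(2·π·u)/(4·π); evaluating from 1/4 to 5/12 gives 1/(8·π) + 1/12, while the full integral is 1/2.
The result is P = (3 + 2·π)/(12·π).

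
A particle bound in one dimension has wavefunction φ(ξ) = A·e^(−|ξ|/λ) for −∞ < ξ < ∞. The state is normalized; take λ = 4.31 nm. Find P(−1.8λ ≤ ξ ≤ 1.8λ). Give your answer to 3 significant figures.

P = ∫_{−1.8λ}^{1.8λ} |φ(ξ)|² dξ.
Since A² = 1/(λ), this is the region integral divided by the full normalization integral.
By symmetry take twice the ξ ≥ 0 contribution in numerator and denominator; the 2's cancel. In terms of u = ξ/λ (A² and the length scale cancel between numerator and denominator), P = [∫_{0}^{1.8} e^(-2·u) du] / [∫_{0}^{∞} e^(-2·u) du].
With ∫ e^(-2·u) du = -e^(-2·u)/2 + C, the region integral is 1/2 - e^(-18/5)/2 and the full one is 1/2.
Evaluating gives P = 0.9727.

P ≈ 0.973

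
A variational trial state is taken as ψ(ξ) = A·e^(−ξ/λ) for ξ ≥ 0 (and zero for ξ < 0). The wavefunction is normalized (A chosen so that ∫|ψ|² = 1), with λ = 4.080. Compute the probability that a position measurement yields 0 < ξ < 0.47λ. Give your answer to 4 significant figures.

The probability is P = ∫ |ψ|² dξ over [0, 0.47λ].
With A² fixed by ∫|ψ|² = 1, i.e. A² = (λ/2)^(−1), substitute and integrate.
Substituting u = ξ/λ, A² and the length scale cancel in the ratio: P = ∫_{0}^{0.47} e^(-2·u) du / ∫_{0}^{∞} e^(-2·u) du.
An antiderivative of e^(-2·u) is -e^(-2·u)/2; evaluating from 0 to 0.47 gives 1/2 - e^(-47/50)/2, while the full integral is 1/2.
The result is P = 0.60937.

P ≈ 0.6094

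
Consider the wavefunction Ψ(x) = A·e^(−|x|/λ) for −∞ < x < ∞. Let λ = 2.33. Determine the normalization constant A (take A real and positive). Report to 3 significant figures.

A ≈ 0.655

Require ∫ |Ψ|² dx = 1 over the whole domain.
With ∫₀^∞ x^0 e^(−αx) dx = 0!/α^1, ∫|Ψ|² dx = A²·(λ).
Plugging in λ = 2.33 yields A = 0.6551.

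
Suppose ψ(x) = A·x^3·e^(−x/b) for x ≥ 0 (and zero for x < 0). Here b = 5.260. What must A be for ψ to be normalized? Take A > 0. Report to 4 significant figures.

Require ∫ |ψ|² dx = 1 over the whole domain.
Using ∫₀^∞ xⁿ e^(−αx) dx = n!/αⁿ⁺¹, the integral (without the A² prefactor) comes out to 45·b^7/8.
So A² = (45·b^7/8)^(−1).
With b = 5.260: A² = 0.0000015958 and A = 0.0012632.

A ≈ 0.001263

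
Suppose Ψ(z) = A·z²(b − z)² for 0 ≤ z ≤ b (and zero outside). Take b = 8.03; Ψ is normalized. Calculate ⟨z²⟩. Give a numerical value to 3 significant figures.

⟨z^2⟩ ≈ 17.6

⟨z²⟩ = ∫ z^2 |Ψ|² dz over the full domain.
Expanding the polynomial and integrating term by term, evaluating both integrals, ⟨z²⟩ = 3·b^2/11.
Putting b = 8.03 gives 17.59.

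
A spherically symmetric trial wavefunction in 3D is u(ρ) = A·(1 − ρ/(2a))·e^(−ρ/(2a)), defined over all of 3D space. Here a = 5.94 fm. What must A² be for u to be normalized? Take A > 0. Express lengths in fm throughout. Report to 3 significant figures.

We need A² ∫|f|² 4πρ² dρ = 1, taking the integral from 0 to ∞.
∫|u|² 4πρ² dρ = A²·(8·π·a^3).
Setting this equal to 1 gives A² = 1/(8·π·a^3).
With a = 5.94: A² = 0.0001898 and A = 0.01378.

A^2 ≈ 0.000190 fm^(-3)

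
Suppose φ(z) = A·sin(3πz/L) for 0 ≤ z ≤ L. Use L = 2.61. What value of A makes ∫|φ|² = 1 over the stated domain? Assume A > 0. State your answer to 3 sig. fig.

We need A² ∫|f|² dz = 1, taking the integral from 0 to L.
The integral (without the A² prefactor) comes out to L/2.
Setting this equal to 1 gives A² = 1/(L/2).
With L = 2.61: A² = 0.7663 and A = 0.8754.

A ≈ 0.875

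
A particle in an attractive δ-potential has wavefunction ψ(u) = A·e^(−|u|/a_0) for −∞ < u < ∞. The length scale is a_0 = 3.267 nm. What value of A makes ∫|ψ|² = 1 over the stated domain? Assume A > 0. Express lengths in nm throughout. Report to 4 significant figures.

A ≈ 0.5533 nm^(-1/2)

Normalization requires ∫|ψ|² du = 1, integrated from −∞ to ∞.
The integral (without the A² prefactor) comes out to a_0.
Setting this equal to 1 gives A² = 1/(a_0).
Plugging in a_0 = 3.267 yields A = 0.55326.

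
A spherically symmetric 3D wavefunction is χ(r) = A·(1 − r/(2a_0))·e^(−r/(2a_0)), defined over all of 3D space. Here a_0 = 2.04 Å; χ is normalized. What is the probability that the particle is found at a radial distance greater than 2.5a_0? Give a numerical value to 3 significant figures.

P ≈ 0.945

With dV = 4πr²dr, the probability is ∫|χ|² dV over r > 2.5a_0.
The full normalization integral is A²·[8·π·a_0^3] = 1, fixing A².
Let u = r/a_0; then A², 4π and the length scale all cancel, so P = ∫_{2.5}^{∞} u^2·(1 - u/2)^2·e^(-u) du ÷ ∫_{0}^{∞} u^2·(1 - u/2)^2·e^(-u) du.
An antiderivative of u^2·(1 - u/2)^2·e^(-u) is -(u^4/4 + u^2 + 2·u + 2)·e^(-u); evaluating from 2.5 to ∞ gives 1473·e^(-5/2)/64, while the full integral is 2.
The region integral divided by the full integral gives P = 0.9446.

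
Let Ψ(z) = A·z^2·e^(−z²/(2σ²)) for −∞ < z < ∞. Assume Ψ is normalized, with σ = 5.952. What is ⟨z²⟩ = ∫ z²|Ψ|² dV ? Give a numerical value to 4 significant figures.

The expectation value is the |Ψ|²-weighted average of z^2: ∫ z^2|Ψ|² dz.
Evaluating both integrals, ⟨z²⟩ = 5·σ^2/2.
With σ = 5.952, ⟨z^2⟩ = 88.566.

⟨z^2⟩ ≈ 88.57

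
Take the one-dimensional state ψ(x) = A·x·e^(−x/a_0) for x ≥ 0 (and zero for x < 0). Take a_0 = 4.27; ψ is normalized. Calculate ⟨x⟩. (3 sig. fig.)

⟨x⟩ ≈ 6.41

⟨x⟩ = ∫ x |ψ|² dx over the full domain.
Since the A² factors cancel between numerator and denominator, ⟨x⟩ = 3·a_0/2.
With a_0 = 4.27, ⟨x⟩ = 6.405.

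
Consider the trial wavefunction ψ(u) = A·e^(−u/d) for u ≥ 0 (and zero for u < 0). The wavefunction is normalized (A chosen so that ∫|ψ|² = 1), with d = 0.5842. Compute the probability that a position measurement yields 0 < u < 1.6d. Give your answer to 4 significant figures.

P ≈ 0.9592

The probability is P = ∫ |ψ|² du over [0, 1.6d].
With A² fixed by ∫|ψ|² = 1, i.e. A² = (d/2)^(−1), substitute and integrate.
Let t = u/d; then A² and the length scale cancel, so P = ∫_{0}^{1.6} e^(-2·t) dt ÷ ∫_{0}^{∞} e^(-2·t) dt.
An antiderivative of e^(-2·t) is -e^(-2·t)/2; evaluating from 0 to 1.6 gives 1/2 - e^(-16/5)/2, while the full integral is 1/2.
Taking the ratio, P = 0.95924.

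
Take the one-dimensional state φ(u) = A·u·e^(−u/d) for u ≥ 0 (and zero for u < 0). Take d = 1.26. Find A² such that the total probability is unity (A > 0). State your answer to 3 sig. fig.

The normalization condition is ∫|φ|² du = 1 from 0 to ∞.
Recall ∫₀^∞ u^m e^(−u/β) du = m!·β^(m+1), ∫|φ|² du = A²·(d^3/4).
With d = 1.26: A² = 2.000 and A = 1.414.

A^2 ≈ 2.00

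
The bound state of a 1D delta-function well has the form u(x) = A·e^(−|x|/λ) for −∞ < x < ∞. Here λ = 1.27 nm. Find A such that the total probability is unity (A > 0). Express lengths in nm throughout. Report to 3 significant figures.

The normalization condition is ∫|u|² dx = 1 from −∞ to ∞.
The integral (without the A² prefactor) comes out to λ.
With λ = 1.27: A² = 0.7874 and A = 0.8874.

A ≈ 0.887 nm^(-1/2)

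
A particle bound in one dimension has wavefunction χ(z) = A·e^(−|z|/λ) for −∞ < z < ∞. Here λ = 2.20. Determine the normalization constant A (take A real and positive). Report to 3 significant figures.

Require ∫ |χ|² dz = 1 over the whole domain.
Using ∫₀^∞ zⁿ e^(−αz) dz = n!/αⁿ⁺¹, the integral (without the A² prefactor) comes out to λ.
Setting this equal to 1 gives A² = 1/(λ).
Plugging in λ = 2.20 yields A = 0.6742.

A ≈ 0.674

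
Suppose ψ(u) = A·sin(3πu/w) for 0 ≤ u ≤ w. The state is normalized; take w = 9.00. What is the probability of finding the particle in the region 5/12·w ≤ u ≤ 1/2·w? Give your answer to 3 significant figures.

P = ∫_{5/12·w}^{1/2·w} |ψ(u)|² du.
Since A² = 1/(w/2), this is the region integral divided by the full normalization integral.
Let t = u/w; then A² and the length scale cancel, so P = ∫_{5/12}^{1/2} sin(3·π·t)^2 dt ÷ ∫_{0}^{1} sin(3·π·t)^2 dt.
Using ∫ sin(3·π·t)^2 dt = t/2 - sin(6·π·t)/(12·π), the numerator is 1/(12·π) + 1/24 and the denominator is 1/2.
Taking the ratio, P = (2 + π)/(12·π).

P ≈ 0.136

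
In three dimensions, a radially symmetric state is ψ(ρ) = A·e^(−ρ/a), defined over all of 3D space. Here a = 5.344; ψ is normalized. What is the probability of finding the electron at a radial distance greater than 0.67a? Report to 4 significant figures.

With dV = 4πρ²dρ, the probability is ∫|ψ|² dV over ρ > 0.67a.
Normalization gives A² = 1/(π·a^3).
Substituting u = ρ/a, A², 4π and the length scale all cancel in the ratio: P = ∫_{0.67}^{∞} u^2·e^(-2·u) du / ∫_{0}^{∞} u^2·e^(-2·u) du.
An antiderivative of u^2·e^(-2·u) is -(2·u^2 + 2·u + 1)·e^(-2·u)/4; evaluating from 0.67 to ∞ gives ≈ 0.211951, while the full integral is 1/4.
This evaluates to P = 0.84780.

P ≈ 0.8478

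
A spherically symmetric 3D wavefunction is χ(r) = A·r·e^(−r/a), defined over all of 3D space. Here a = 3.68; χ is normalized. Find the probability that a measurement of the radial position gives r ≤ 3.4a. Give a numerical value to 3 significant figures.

With dV = 4πr²dr, the probability is ∫|χ|² dV over r ≤ 3.4a.
A² is fixed by ∫₀^∞ 4πr²|χ|² dr = 1, i.e. A² = (3·π·a^5)^(−1).
Substituting u = r/a, A², 4π and the length scale all cancel in the ratio: P = ∫_{0}^{3.4} u^4·e^(-2·u) du / ∫_{0}^{∞} u^4·e^(-2·u) du.
Using ∫ u^4·e^(-2·u) du = -(u^4/2 + u^3 + 3·u^2/2 + 3·u/2 + 3/4)·e^(-2·u), the numerator is ≈ 0.60598 and the denominator is 3/4.
Taking the ratio yields P = 0.8080.

P ≈ 0.808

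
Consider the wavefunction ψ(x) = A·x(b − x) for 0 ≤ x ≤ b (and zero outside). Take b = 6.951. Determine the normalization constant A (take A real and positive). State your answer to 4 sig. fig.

A ≈ 0.04300

Require ∫ |ψ|² dx = 1 over the whole domain.
Carrying out the integral gives A² · b^5/30.
So A² = (b^5/30)^(−1).
Substituting b = 6.951 gives A² = 0.0018488, so A = 0.042997.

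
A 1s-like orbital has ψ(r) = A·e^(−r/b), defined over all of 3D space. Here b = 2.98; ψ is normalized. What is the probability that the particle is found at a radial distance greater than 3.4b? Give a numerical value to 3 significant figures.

P = ∫ |ψ|² 4πr² dr over r > 3.4b.
A² is fixed by ∫₀^∞ 4πr²|ψ|² dr = 1, i.e. A² = (π·b^3)^(−1).
Let u = r/b; then A², 4π and the length scale all cancel, so P = ∫_{3.4}^{∞} u^2·e^(-2·u) du ÷ ∫_{0}^{∞} u^2·e^(-2·u) du.
With ∫ u^2·e^(-2·u) du = -(2·u^2 + 2·u + 1)·e^(-2·u)/4 + C, the region integral is 773·e^(-34/5)/100 and the full one is 1/4.
This evaluates to P = 0.03444.

P ≈ 0.0344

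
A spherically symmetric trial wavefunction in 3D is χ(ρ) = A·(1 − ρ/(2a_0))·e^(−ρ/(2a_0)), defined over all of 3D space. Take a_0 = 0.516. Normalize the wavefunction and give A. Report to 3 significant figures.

Normalization requires ∫|χ|² 4πρ² dρ = 1, integrated from 0 to ∞.
The angular integral contributes 4π, leaving ∫₀^∞ ρ²|χ|² dρ.
Recall ∫₀^∞ ρ^m e^(−ρ/β) dρ = m!·β^(m+1), the integral (without the A² prefactor) comes out to 8·π·a_0^3.
Hence A² = 1/[8·π·a_0^3].
With a_0 = 0.516: A² = 0.2896 and A = 0.5382.

A ≈ 0.538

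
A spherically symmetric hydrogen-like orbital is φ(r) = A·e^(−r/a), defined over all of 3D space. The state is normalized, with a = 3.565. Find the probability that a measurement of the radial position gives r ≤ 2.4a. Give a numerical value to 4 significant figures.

P ≈ 0.8575

P = ∫ |φ|² 4πr² dr over r ≤ 2.4a.
Normalization gives A² = 1/(π·a^3).
In terms of u = r/a (A², 4π and the length scale all cancel between numerator and denominator), P = [∫_{0}^{2.4} u^2·e^(-2·u) du] / [∫_{0}^{∞} u^2·e^(-2·u) du].
An antiderivative of u^2·e^(-2·u) is -(2·u^2 + 2·u + 1)·e^(-2·u)/4; evaluating from 0 to 2.4 gives 1/4 - 433·e^(-24/5)/100, while the full integral is 1/4.
This evaluates to P = 0.85746.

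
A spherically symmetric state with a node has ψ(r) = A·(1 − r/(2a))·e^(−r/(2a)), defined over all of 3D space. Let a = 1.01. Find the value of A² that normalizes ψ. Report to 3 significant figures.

A^2 ≈ 0.0386

The normalization condition is ∫|ψ|² 4πr² dr = 1 from 0 to ∞.
The angular integral contributes 4π, leaving ∫₀^∞ r²|ψ|² dr.
Using ∫₀^∞ rⁿ e^(−αr) dr = n!/αⁿ⁺¹, the integral (without the A² prefactor) comes out to 8·π·a^3.
Setting this equal to 1 gives A² = 1/(8·π·a^3).
With a = 1.01: A² = 0.03862 and A = 0.1965.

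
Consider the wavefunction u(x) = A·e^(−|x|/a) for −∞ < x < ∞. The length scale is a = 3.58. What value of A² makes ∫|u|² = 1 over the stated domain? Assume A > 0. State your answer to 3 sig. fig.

A^2 ≈ 0.279

Require ∫ |u|² dx = 1 over the whole domain.
With u = A·e^(−|x|/a), the integral evaluates to A²·[a].
Plugging in a = 3.58 yields A = 0.5285.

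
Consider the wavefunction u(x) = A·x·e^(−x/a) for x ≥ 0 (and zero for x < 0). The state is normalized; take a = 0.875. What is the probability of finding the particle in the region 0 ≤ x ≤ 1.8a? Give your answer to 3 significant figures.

P ≈ 0.697

The probability is P = ∫ |u|² dx over [0, 1.8a].
With A² fixed by ∫|u|² = 1, i.e. A² = (a^3/4)^(−1), substitute and integrate.
Let t = x/a; then A² and the length scale cancel, so P = ∫_{0}^{1.8} t^2·e^(-2·t) dt ÷ ∫_{0}^{∞} t^2·e^(-2·t) dt.
With ∫ t^2·e^(-2·t) dt = -(2·t^2 + 2·t + 1)·e^(-2·t)/4 + C, the region integral is 1/4 - 277·e^(-18/5)/100 and the full one is 1/4.
The result is P = 0.6973.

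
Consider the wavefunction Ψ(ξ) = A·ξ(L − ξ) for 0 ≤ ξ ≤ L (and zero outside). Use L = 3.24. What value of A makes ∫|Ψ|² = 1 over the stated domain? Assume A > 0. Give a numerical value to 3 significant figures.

A ≈ 0.290

Require ∫ |Ψ|² dξ = 1 over the whole domain.
The integral (without the A² prefactor) comes out to L^5/30.
Setting this equal to 1 gives A² = 1/(L^5/30).
Substituting L = 3.24 gives A² = 0.08402, so A = 0.2899.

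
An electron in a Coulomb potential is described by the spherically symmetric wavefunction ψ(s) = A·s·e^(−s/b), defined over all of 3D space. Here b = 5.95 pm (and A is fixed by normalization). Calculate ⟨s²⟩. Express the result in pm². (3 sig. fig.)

The expectation value is the |ψ|²-weighted average of s^2: ∫ s^2|ψ|² 4πs² ds.
Using ∫₀^∞ sⁿ e^(−αs) ds = n!/αⁿ⁺¹, the ratio of the moment integral to the normalization integral gives ⟨s²⟩ = 15·b^2/2.
Putting b = 5.95 gives 265.5.

⟨s^2⟩ ≈ 266 pm^2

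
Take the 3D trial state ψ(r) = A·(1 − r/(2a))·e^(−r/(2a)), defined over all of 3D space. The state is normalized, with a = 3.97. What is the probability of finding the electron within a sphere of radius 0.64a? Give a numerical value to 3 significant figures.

With dV = 4πr²dr, the probability is ∫|ψ|² dV over r ≤ 0.64a.
A² is fixed by ∫₀^∞ 4πr²|ψ|² dr = 1, i.e. A² = (8·π·a^3)^(−1).
Let u = r/a; then A², 4π and the length scale all cancel, so P = ∫_{0}^{0.64} u^2·(1 - u/2)^2·e^(-u) du ÷ ∫_{0}^{∞} u^2·(1 - u/2)^2·e^(-u) du.
An antiderivative of u^2·(1 - u/2)^2·e^(-u) is -(u^4/4 + u^2 + 2·u + 2)·e^(-u); evaluating from 0 to 0.64 gives ≈ 0.032386, while the full integral is 2.
This evaluates to P = 0.01619.

P ≈ 0.0162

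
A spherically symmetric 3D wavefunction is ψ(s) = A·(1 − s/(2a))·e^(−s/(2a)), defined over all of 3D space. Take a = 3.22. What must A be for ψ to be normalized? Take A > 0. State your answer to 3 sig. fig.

A ≈ 0.0345

The normalization condition is ∫|ψ|² 4πs² ds = 1 from 0 to ∞.
In 3D with spherical symmetry the volume element is 4πs² ds.
Recall ∫₀^∞ s^m e^(−s/β) ds = m!·β^(m+1), with ψ = A·(1 − s/(2a))·e^(−s/(2a)), the integral evaluates to A²·[8·π·a^3].
Setting this equal to 1 gives A² = 1/(8·π·a^3).
Plugging in a = 3.22 yields A = 0.03452.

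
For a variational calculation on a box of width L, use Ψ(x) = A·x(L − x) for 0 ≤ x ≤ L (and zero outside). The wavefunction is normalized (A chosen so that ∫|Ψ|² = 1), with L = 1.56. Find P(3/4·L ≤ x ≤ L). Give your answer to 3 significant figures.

P ≈ 0.104

The probability is P = ∫ |Ψ|² dx over [3/4·L, L].
The normalization integral ∫|Ψ|²dx over the whole domain equals L^5/30·A², and A² cancels in the ratio.
Substituting u = x/L, A² and the length scale cancel in the ratio: P = ∫_{3/4}^{1} u^2·(1 - u)^2 du / ∫_{0}^{1} u^2·(1 - u)^2 du.
With ∫ u^2·(1 - u)^2 du = u^3·(6·u^2 - 15·u + 10)/30 + C, the region integral is ≈ 0.0034505 and the full one is 1/30.
Taking the ratio, P = 53/512.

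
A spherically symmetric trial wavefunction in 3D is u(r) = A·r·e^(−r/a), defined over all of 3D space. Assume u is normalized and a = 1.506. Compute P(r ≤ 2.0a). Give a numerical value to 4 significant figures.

P ≈ 0.3712

With dV = 4πr²dr, the probability is ∫|u|² dV over r ≤ 2.0a.
The full normalization integral is A²·[3·π·a^5] = 1, fixing A².
In terms of t = r/a (A², 4π and the length scale all cancel between numerator and denominator), P = [∫_{0}^{2.0} t^4·e^(-2·t) dt] / [∫_{0}^{∞} t^4·e^(-2·t) dt].
With ∫ t^4·e^(-2·t) dt = -(t^4/2 + t^3 + 3·t^2/2 + 3·t/2 + 3/4)·e^(-2·t) + C, the region integral is 3/4 - 103·e^(-4)/4 and the full one is 3/4.
This evaluates to P = 0.37116.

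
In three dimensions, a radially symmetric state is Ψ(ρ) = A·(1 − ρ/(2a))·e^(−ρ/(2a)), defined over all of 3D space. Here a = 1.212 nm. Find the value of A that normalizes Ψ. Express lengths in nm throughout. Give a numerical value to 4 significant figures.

A ≈ 0.1495 nm^(-3/2)

Normalization requires ∫|Ψ|² 4πρ² dρ = 1, integrated from 0 to ∞.
In 3D with spherical symmetry the volume element is 4πρ² dρ.
With Ψ = A·(1 − ρ/(2a))·e^(−ρ/(2a)), the integral evaluates to A²·[8·π·a^3].
So A² = (8·π·a^3)^(−1).
Plugging in a = 1.212 yields A = 0.14949.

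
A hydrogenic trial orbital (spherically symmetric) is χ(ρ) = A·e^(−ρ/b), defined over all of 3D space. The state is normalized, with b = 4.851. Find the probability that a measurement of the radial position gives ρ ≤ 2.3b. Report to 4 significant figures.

P ≈ 0.8374

With dV = 4πρ²dρ, the probability is ∫|χ|² dV over ρ ≤ 2.3b.
A² is fixed by ∫₀^∞ 4πρ²|χ|² dρ = 1, i.e. A² = (π·b^3)^(−1).
Let u = ρ/b; then A², 4π and the length scale all cancel, so P = ∫_{0}^{2.3} u^2·e^(-2·u) du ÷ ∫_{0}^{∞} u^2·e^(-2·u) du.
An antiderivative of u^2·e^(-2·u) is -(2·u^2 + 2·u + 1)·e^(-2·u)/4; evaluating from 0 to 2.3 gives 1/4 - 809·e^(-23/5)/200, while the full integral is 1/4.
Taking the ratio yields P = 0.83736.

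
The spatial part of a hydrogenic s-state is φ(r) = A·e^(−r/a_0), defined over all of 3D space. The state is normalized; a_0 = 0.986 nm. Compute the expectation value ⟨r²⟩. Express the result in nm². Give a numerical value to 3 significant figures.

⟨r^2⟩ ≈ 2.92 nm^2

The expectation value is the |φ|²-weighted average of r^2: ∫ r^2|φ|² 4πr² dr.
Recall ∫₀^∞ r^m e^(−r/β) dr = m!·β^(m+1), the ratio of the moment integral to the normalization integral gives ⟨r²⟩ = 3·a_0^2.
With a_0 = 0.986, ⟨r^2⟩ = 2.917.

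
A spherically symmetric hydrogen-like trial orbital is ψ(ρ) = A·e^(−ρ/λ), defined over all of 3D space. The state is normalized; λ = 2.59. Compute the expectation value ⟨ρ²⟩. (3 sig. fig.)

⟨ρ²⟩ = ∫ ρ^2 |ψ|² 4πρ² dρ over the full domain.
Recall ∫₀^∞ ρ^m e^(−ρ/β) dρ = m!·β^(m+1), since the A² factors cancel between numerator and denominator, ⟨ρ²⟩ = 3·λ^2.
Putting λ = 2.59 gives 20.12.

⟨ρ^2⟩ ≈ 20.1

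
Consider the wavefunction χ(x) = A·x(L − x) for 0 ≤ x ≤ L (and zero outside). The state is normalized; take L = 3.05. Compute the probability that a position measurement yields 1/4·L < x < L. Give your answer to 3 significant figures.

P ≈ 0.896

P = ∫_{1/4·L}^{L} |χ(x)|² dx.
Since A² = 1/(L^5/30), this is the region integral divided by the full normalization integral.
Let u = x/L; then A² and the length scale cancel, so P = ∫_{1/4}^{1} u^2·(1 - u)^2 du ÷ ∫_{0}^{1} u^2·(1 - u)^2 du.
With ∫ u^2·(1 - u)^2 du = u^3·(6·u^2 - 15·u + 10)/30 + C, the region integral is 153/5120 and the full one is 1/30.
The result is P = 459/512.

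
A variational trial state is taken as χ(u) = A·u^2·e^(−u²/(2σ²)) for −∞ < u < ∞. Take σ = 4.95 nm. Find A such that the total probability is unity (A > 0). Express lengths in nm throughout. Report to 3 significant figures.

The normalization condition is ∫|χ|² du = 1 from −∞ to ∞.
Differentiating ∫e^(−αu²) du = √(π/α) under α to get the higher moments, ∫|χ|² du = A²·(3·√(π)·σ^5/4).
Setting this equal to 1 gives A² = 1/(3·√(π)·σ^5/4).
Substituting σ = 4.95 gives A² = 0.0002531, so A = 0.01591.

A ≈ 0.0159 nm^(-5/2)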